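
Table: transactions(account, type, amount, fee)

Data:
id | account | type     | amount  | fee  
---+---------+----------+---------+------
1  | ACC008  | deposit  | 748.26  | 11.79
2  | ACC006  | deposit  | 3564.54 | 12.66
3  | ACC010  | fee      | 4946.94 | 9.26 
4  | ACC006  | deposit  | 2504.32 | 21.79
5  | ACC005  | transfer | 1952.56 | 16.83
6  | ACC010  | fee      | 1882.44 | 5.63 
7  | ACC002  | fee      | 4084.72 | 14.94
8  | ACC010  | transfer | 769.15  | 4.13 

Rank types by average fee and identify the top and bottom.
SELECT type, AVG(fee)
FROM transactions
GROUP BY type
ORDER BY AVG(fee)

All groups:
  fee: 9.94
  transfer: 10.48
  deposit: 15.41

Highest: deposit (15.41)
Lowest: fee (9.94)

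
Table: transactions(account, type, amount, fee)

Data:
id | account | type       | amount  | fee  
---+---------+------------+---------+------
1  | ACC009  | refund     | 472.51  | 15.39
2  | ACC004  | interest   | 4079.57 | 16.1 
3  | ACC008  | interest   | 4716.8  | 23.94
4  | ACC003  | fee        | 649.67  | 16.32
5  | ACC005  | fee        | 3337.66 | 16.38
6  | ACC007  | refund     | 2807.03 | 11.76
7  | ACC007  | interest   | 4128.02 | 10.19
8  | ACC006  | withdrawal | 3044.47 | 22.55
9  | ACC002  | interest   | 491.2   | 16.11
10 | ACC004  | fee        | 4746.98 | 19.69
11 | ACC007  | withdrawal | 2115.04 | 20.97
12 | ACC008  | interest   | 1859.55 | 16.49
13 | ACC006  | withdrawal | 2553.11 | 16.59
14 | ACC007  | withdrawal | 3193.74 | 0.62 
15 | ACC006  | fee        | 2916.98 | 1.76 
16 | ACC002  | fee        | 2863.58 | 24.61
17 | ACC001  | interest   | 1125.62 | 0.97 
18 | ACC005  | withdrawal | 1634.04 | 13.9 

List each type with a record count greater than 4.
SELECT type, COUNT(*) as cnt
FROM transactions
GROUP BY type
HAVING COUNT(*) > 4

Result:
  fee: 5
  interest: 6
  withdrawal: 5

Note: HAVING filters groups after aggregation, WHERE filters rows before.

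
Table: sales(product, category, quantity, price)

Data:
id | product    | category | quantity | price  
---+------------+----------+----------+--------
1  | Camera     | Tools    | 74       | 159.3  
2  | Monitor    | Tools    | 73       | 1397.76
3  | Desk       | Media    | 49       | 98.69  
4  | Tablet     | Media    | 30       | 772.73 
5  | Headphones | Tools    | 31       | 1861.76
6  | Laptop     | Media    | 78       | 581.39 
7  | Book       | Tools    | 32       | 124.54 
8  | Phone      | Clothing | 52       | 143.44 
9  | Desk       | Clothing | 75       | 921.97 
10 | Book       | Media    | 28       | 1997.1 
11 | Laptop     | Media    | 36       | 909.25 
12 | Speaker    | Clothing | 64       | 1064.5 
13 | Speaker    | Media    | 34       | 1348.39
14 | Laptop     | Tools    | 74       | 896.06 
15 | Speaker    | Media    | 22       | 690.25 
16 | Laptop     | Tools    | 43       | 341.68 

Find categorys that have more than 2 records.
SELECT category, COUNT(*) as cnt
FROM sales
GROUP BY category
HAVING COUNT(*) > 2

Result:
  Clothing: 3
  Media: 7
  Tools: 6

Note: HAVING filters groups after aggregation, WHERE filters rows before.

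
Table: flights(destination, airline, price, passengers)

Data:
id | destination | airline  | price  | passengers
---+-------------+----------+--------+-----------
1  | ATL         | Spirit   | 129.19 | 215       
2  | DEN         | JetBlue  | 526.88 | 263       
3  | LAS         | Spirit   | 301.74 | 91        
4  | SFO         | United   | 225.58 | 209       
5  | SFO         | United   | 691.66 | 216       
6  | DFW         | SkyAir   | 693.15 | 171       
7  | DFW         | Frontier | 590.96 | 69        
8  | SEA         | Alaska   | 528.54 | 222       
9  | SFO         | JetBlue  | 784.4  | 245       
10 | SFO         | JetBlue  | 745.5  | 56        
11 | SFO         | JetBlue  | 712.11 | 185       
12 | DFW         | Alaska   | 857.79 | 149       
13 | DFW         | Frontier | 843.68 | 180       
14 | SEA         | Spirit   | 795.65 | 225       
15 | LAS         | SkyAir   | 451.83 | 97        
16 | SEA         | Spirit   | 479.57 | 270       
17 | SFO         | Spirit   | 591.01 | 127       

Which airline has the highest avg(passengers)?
SELECT airline, AVG(passengers) as val
FROM flights
GROUP BY airline
ORDER BY val DESC
LIMIT 1

Result: United with avg(passengers) = 212.50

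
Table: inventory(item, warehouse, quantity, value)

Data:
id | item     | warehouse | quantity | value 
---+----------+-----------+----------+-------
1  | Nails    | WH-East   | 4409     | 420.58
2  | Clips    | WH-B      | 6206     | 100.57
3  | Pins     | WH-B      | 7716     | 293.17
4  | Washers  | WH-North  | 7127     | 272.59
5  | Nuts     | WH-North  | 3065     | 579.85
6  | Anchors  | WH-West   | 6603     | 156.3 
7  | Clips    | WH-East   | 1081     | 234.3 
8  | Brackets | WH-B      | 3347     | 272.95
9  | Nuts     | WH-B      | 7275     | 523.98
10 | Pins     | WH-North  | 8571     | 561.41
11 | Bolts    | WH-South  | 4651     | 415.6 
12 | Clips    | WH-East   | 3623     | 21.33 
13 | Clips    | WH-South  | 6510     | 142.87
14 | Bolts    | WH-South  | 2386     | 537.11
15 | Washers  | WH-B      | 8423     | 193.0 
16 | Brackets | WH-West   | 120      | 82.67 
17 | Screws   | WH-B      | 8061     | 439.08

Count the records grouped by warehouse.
SELECT warehouse, COUNT(*) as count
FROM inventory
GROUP BY warehouse

Result:
  WH-B: 6
  WH-East: 3
  WH-North: 3
  WH-South: 3
  WH-West: 2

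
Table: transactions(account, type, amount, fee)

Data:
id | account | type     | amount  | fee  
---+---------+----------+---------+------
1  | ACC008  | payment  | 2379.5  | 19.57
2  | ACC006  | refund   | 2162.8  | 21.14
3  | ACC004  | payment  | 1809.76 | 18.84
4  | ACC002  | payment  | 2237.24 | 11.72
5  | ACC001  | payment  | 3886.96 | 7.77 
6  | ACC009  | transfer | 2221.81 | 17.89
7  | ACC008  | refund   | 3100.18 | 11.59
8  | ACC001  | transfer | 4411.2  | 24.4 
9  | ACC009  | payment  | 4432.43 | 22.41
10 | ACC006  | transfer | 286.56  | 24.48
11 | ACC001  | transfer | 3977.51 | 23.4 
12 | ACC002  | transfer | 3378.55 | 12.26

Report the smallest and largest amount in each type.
SELECT type, MIN(amount), MAX(amount)
FROM transactions
GROUP BY type

Result:
  payment: min=1809.76, max=4432.43
  refund: min=2162.80, max=3100.18
  transfer: min=286.56, max=4411.20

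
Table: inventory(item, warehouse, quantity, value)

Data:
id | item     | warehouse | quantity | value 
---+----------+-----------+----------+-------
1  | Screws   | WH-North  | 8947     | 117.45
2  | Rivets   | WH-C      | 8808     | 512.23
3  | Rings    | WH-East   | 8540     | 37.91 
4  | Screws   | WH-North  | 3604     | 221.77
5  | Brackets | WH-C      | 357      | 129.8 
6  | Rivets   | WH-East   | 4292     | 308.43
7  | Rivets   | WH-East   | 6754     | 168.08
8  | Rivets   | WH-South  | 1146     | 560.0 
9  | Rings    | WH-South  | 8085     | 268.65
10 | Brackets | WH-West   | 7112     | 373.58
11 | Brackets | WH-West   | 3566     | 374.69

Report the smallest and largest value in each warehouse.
SELECT warehouse, MIN(value), MAX(value)
FROM inventory
GROUP BY warehouse

Result:
  WH-C: min=129.80, max=512.23
  WH-East: min=37.91, max=308.43
  WH-North: min=117.45, max=221.77
  WH-South: min=268.65, max=560.00
  WH-West: min=373.58, max=374.69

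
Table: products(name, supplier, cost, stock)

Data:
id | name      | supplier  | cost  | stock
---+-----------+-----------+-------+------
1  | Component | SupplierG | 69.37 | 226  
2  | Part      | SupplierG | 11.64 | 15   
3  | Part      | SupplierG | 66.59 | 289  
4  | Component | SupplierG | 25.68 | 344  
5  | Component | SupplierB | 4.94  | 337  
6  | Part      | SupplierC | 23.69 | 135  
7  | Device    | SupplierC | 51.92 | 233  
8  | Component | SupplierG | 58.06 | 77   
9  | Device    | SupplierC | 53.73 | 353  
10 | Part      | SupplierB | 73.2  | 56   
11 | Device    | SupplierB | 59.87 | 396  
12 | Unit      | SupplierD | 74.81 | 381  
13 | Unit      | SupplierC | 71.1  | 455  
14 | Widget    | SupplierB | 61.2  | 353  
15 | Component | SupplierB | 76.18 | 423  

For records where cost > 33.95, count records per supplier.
SELECT supplier, COUNT(*)
FROM products
WHERE cost > 33.95
GROUP BY supplier

Note: WHERE filters rows before grouping.

Result:
  SupplierB: 4
  SupplierC: 3
  SupplierD: 1
  SupplierG: 3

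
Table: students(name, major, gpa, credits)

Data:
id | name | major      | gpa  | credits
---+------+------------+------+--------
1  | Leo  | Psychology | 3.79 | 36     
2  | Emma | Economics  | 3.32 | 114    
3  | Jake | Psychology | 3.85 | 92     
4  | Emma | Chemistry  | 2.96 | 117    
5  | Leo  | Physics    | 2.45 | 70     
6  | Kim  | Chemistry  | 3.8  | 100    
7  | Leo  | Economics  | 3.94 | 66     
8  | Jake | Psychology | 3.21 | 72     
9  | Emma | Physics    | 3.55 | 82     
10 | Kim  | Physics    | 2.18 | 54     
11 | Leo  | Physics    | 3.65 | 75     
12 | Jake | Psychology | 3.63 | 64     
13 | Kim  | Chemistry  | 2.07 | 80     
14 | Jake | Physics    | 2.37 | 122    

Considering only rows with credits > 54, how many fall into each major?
SELECT major, COUNT(*)
FROM students
WHERE credits > 54
GROUP BY major

Note: WHERE filters rows before grouping.

Result:
  Chemistry: 3
  Economics: 2
  Physics: 4
  Psychology: 3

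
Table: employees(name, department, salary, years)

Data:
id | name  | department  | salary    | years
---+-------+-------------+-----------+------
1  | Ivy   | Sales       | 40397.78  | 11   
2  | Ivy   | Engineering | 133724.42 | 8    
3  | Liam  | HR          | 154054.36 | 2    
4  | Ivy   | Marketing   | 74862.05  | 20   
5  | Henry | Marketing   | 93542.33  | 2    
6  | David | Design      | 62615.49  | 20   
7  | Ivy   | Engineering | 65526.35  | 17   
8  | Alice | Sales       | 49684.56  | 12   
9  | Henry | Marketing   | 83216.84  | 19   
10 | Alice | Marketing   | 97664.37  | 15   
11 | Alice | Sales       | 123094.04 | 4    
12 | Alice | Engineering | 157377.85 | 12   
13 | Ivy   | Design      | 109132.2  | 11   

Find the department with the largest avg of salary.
SELECT department, AVG(salary) as val
FROM employees
GROUP BY department
ORDER BY val DESC
LIMIT 1

Result: HR with avg(salary) = 154054.36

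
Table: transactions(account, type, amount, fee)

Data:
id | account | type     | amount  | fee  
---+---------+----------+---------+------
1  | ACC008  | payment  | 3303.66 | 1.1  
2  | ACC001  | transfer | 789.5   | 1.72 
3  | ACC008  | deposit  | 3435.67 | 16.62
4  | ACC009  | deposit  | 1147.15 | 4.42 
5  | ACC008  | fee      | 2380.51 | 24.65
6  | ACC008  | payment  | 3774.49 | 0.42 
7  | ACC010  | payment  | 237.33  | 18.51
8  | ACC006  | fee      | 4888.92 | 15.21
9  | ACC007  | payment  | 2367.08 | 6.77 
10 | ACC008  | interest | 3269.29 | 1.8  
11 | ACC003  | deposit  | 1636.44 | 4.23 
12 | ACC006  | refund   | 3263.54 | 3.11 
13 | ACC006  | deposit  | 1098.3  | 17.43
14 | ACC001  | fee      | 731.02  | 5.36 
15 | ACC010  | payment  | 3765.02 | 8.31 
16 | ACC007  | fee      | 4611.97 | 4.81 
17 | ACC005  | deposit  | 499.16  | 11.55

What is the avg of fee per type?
SELECT type, AVG(fee) as result
FROM transactions
GROUP BY type

Result:
  deposit: 10.85
  fee: 12.51
  interest: 1.80
  payment: 7.02
  refund: 3.11
  transfer: 1.72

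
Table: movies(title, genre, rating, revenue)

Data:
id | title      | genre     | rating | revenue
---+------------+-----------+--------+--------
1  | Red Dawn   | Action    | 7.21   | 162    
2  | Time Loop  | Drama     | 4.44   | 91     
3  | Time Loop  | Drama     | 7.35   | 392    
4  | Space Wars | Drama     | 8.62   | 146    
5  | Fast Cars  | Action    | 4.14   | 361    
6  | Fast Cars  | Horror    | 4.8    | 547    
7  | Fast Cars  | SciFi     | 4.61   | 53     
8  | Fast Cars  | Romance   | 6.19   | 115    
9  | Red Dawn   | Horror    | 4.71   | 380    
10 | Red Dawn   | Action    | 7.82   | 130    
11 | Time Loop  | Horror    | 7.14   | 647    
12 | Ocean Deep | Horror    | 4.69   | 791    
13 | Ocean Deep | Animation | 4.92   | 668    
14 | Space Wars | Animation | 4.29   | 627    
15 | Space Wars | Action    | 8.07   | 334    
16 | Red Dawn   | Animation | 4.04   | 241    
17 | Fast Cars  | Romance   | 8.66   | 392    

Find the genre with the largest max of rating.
SELECT genre, MAX(rating) as val
FROM movies
GROUP BY genre
ORDER BY val DESC
LIMIT 1

Result: Romance with max(rating) = 8.66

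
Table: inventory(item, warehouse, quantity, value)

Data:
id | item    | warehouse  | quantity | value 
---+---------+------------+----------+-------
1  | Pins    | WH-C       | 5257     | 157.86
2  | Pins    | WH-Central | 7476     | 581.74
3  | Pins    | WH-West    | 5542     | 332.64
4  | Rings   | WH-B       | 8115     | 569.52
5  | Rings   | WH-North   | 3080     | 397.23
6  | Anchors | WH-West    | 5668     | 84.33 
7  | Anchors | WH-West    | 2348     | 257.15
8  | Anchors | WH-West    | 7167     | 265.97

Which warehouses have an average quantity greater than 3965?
SELECT warehouse, AVG(quantity)
FROM inventory
GROUP BY warehouse
HAVING AVG(quantity) > 3965

Result:
  WH-B: avg=8115.00
  WH-C: avg=5257.00
  WH-Central: avg=7476.00
  WH-West: avg=5181.25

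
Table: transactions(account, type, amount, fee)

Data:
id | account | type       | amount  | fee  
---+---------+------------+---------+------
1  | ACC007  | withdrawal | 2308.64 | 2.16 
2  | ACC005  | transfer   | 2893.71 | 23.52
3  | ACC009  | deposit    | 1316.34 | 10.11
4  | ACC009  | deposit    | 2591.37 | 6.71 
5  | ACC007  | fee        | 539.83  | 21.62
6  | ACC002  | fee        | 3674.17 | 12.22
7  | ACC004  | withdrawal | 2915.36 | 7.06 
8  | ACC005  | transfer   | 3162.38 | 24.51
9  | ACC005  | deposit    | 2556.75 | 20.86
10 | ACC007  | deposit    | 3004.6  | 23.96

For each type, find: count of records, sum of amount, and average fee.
SELECT type,
       COUNT(*) as cnt,
       SUM(amount) as total_amount,
       AVG(fee) as avg_fee
FROM transactions
GROUP BY type

Result:
  deposit: 4 records, 9469.06 total amount, 15.41 avg fee
  fee: 2 records, 4214.00 total amount, 16.92 avg fee
  transfer: 2 records, 6056.09 total amount, 24.02 avg fee
  withdrawal: 2 records, 5224.00 total amount, 4.61 avg fee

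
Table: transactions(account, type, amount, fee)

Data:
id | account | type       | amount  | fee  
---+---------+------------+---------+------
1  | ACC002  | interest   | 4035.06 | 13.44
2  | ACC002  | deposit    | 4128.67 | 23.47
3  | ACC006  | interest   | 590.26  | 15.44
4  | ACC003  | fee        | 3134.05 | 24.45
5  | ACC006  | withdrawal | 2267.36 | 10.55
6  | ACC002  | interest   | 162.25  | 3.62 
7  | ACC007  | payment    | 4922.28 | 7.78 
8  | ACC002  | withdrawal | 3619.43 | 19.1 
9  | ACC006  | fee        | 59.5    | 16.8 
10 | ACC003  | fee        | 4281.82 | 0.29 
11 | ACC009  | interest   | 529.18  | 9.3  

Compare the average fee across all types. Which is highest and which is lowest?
SELECT type, AVG(fee)
FROM transactions
GROUP BY type
ORDER BY AVG(fee)

All groups:
  payment: 7.78
  interest: 10.45
  fee: 13.85
  withdrawal: 14.83
  deposit: 23.47

Highest: deposit (23.47)
Lowest: payment (7.78)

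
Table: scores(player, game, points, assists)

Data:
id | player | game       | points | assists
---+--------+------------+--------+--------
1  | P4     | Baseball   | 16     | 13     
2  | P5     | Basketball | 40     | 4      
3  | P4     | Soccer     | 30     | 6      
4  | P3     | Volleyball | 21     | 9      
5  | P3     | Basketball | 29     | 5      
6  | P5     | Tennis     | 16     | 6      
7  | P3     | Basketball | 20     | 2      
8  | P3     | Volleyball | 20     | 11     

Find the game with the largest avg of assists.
SELECT game, AVG(assists) as val
FROM scores
GROUP BY game
ORDER BY val DESC
LIMIT 1

Result: Baseball with avg(assists) = 13.00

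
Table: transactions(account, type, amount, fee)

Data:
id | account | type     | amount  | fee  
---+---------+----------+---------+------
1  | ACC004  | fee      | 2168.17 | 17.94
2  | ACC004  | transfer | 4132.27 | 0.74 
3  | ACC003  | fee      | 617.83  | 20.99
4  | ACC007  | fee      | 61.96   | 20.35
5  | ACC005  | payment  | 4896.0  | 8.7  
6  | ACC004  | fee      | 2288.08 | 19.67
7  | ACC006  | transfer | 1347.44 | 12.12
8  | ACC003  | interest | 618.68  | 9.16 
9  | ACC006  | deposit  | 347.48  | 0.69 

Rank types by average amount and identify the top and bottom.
SELECT type, AVG(amount)
FROM transactions
GROUP BY type
ORDER BY AVG(amount)

All groups:
  deposit: 347.48
  interest: 618.68
  fee: 1284.01
  transfer: 2739.86
  payment: 4896.00

Highest: payment (4896.00)
Lowest: deposit (347.48)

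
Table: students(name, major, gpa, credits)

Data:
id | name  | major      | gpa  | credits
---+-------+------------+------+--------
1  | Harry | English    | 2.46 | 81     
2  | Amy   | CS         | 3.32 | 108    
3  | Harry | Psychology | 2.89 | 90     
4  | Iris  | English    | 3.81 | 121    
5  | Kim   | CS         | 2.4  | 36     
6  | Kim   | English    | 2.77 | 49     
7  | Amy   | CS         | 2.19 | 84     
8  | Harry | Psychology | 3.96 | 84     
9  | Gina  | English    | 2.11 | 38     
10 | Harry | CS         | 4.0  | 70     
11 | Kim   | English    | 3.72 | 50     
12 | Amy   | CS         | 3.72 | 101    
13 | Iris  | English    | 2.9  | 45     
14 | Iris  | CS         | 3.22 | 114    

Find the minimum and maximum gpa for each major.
SELECT major, MIN(gpa), MAX(gpa)
FROM students
GROUP BY major

Result:
  CS: min=2.19, max=4.00
  English: min=2.11, max=3.81
  Psychology: min=2.89, max=3.96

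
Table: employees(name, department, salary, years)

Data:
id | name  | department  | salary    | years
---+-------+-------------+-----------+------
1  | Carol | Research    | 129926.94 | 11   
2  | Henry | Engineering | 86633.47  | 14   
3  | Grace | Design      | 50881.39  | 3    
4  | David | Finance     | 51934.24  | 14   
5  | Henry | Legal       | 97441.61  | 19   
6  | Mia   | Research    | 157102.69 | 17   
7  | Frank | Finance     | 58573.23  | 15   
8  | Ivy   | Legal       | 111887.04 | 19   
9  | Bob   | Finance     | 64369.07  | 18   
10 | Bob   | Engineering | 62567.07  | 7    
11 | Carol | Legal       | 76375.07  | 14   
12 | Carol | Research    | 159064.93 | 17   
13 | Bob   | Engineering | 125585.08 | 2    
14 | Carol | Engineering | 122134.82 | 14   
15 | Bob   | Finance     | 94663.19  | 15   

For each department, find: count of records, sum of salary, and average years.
SELECT department,
       COUNT(*) as cnt,
       SUM(salary) as total_salary,
       AVG(years) as avg_years
FROM employees
GROUP BY department

Result:
  Design: 1 records, 50881.39 total salary, 3.00 avg years
  Engineering: 4 records, 396920.44 total salary, 9.25 avg years
  Finance: 4 records, 269539.73 total salary, 15.50 avg years
  Legal: 3 records, 285703.72 total salary, 17.33 avg years
  Research: 3 records, 446094.56 total salary, 15.00 avg years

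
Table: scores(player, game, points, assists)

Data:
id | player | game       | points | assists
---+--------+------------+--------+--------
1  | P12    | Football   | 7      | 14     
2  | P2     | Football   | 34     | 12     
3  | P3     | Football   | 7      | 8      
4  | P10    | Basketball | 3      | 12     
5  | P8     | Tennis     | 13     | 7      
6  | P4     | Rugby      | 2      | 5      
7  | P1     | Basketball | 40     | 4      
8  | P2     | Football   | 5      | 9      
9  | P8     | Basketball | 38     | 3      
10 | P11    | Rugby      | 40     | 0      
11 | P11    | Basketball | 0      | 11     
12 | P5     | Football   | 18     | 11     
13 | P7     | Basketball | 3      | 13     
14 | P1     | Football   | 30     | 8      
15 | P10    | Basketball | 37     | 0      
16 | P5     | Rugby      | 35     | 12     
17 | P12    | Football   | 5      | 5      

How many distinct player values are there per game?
SELECT game, COUNT(DISTINCT player)
FROM scores
GROUP BY game

Result:
  Basketball: 5 distinct
  Football: 5 distinct
  Rugby: 3 distinct
  Tennis: 1 distinct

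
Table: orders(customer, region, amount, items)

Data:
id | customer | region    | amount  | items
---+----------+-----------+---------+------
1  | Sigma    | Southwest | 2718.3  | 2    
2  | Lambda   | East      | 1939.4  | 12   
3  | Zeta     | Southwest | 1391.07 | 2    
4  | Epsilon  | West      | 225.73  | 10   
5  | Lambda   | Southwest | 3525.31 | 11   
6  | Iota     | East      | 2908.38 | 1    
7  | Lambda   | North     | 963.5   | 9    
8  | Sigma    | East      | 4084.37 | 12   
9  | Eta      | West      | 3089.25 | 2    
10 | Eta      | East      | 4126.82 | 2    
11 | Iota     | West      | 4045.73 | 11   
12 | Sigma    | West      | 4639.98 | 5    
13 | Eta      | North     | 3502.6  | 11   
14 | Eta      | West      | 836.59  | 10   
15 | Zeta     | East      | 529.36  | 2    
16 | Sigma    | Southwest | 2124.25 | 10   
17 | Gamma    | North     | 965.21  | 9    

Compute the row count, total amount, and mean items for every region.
SELECT region,
       COUNT(*) as cnt,
       SUM(amount) as total_amount,
       AVG(items) as avg_items
FROM orders
GROUP BY region

Result:
  East: 5 records, 13588.33 total amount, 5.80 avg items
  North: 3 records, 5431.31 total amount, 9.67 avg items
  Southwest: 4 records, 9758.93 total amount, 6.25 avg items
  West: 5 records, 12837.28 total amount, 7.60 avg items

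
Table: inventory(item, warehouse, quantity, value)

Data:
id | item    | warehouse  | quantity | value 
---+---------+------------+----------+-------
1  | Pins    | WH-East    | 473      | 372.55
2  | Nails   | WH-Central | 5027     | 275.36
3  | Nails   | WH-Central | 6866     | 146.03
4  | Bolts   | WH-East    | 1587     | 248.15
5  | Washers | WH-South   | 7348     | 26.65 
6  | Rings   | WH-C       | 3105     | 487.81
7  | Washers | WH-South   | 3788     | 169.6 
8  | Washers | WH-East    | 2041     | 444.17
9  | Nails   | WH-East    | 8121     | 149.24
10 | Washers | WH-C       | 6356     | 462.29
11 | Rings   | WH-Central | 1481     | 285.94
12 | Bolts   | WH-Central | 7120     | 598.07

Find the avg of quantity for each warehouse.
SELECT warehouse, AVG(quantity) as result
FROM inventory
GROUP BY warehouse

Result:
  WH-C: 4730.50
  WH-Central: 5123.50
  WH-East: 3055.50
  WH-South: 5568.00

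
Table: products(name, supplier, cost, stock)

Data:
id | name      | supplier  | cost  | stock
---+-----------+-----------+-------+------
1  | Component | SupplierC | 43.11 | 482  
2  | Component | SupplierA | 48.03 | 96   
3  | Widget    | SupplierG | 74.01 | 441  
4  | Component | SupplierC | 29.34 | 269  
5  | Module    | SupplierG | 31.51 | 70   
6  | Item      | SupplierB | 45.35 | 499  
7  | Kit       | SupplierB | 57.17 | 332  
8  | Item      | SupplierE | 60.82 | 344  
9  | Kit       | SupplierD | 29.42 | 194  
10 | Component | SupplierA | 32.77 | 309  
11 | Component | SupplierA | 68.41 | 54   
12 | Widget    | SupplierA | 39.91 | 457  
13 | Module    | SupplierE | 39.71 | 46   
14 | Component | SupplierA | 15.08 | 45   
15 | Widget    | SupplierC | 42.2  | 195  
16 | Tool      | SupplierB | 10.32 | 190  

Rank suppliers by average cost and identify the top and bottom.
SELECT supplier, AVG(cost)
FROM products
GROUP BY supplier
ORDER BY AVG(cost)

All groups:
  SupplierD: 29.42
  SupplierB: 37.61
  SupplierC: 38.22
  SupplierA: 40.84
  SupplierE: 50.27
  SupplierG: 52.76

Highest: SupplierG (52.76)
Lowest: SupplierD (29.42)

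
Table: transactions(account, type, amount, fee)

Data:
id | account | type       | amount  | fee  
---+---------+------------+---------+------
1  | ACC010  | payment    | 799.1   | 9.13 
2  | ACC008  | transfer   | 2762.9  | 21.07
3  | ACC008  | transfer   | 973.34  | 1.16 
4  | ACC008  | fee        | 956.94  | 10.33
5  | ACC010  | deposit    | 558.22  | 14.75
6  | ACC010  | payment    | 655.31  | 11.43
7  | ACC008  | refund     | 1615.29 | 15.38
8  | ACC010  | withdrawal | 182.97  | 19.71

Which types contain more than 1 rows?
SELECT type, COUNT(*) as cnt
FROM transactions
GROUP BY type
HAVING COUNT(*) > 1

Result:
  payment: 2
  transfer: 2

Note: HAVING filters groups after aggregation, WHERE filters rows before.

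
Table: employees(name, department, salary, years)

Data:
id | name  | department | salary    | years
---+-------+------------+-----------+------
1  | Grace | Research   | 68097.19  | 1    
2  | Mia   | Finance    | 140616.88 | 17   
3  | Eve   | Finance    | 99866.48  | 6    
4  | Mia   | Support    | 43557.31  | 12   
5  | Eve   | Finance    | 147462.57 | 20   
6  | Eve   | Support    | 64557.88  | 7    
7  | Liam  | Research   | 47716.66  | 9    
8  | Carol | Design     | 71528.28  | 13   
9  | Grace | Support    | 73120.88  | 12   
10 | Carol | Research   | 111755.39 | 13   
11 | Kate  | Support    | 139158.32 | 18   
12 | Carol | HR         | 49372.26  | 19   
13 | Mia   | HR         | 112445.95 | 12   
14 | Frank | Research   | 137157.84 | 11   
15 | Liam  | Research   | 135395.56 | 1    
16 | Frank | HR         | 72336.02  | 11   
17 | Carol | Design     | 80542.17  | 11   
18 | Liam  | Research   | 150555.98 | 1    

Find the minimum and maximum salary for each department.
SELECT department, MIN(salary), MAX(salary)
FROM employees
GROUP BY department

Result:
  Design: min=71528.28, max=80542.17
  Finance: min=99866.48, max=147462.57
  HR: min=49372.26, max=112445.95
  Research: min=47716.66, max=150555.98
  Support: min=43557.31, max=139158.32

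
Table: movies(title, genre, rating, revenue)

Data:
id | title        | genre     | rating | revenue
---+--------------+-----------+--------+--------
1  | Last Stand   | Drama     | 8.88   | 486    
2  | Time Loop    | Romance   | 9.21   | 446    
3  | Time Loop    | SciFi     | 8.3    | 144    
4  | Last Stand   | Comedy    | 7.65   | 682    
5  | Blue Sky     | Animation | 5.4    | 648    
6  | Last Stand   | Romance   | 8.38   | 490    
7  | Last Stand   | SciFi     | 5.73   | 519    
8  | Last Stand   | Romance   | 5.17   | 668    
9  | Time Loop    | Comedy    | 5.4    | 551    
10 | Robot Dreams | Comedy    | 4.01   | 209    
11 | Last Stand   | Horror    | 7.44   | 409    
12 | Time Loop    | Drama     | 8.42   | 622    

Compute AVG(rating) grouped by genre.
SELECT genre, AVG(rating) as result
FROM movies
GROUP BY genre

Result:
  Animation: 5.40
  Comedy: 5.69
  Drama: 8.65
  Horror: 7.44
  Romance: 7.59
  SciFi: 7.02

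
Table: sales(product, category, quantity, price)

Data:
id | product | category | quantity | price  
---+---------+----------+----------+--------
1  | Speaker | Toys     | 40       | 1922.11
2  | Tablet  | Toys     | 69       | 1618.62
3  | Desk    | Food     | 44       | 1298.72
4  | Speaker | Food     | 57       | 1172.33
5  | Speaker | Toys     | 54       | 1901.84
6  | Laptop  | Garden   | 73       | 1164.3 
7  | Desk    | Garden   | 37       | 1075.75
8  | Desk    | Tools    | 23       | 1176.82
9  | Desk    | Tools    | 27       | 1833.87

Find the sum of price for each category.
SELECT category, SUM(price) as result
FROM sales
GROUP BY category

Result:
  Food: 2471.05
  Garden: 2240.05
  Tools: 3010.69
  Toys: 5442.57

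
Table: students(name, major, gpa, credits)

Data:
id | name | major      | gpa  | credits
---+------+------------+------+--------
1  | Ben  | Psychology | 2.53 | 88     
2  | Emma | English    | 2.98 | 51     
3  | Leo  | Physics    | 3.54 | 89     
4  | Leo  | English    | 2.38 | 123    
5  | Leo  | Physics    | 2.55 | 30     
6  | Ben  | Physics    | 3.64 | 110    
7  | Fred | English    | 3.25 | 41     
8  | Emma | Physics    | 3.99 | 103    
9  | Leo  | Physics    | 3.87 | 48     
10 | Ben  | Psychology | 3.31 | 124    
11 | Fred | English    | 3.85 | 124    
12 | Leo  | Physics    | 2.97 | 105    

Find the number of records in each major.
SELECT major, COUNT(*) as count
FROM students
GROUP BY major

Result:
  English: 4
  Physics: 6
  Psychology: 2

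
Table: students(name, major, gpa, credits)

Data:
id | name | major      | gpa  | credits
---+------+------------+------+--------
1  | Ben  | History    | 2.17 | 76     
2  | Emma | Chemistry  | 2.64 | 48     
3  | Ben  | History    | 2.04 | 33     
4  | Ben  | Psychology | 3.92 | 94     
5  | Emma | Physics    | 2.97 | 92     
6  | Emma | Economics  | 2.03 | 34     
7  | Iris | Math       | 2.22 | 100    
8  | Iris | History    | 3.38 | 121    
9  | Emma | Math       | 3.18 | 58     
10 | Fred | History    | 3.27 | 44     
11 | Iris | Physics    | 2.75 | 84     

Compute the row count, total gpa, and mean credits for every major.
SELECT major,
       COUNT(*) as cnt,
       SUM(gpa) as total_gpa,
       AVG(credits) as avg_credits
FROM students
GROUP BY major

Result:
  Chemistry: 1 records, 2.64 total gpa, 48.00 avg credits
  Economics: 1 records, 2.03 total gpa, 34.00 avg credits
  History: 4 records, 10.86 total gpa, 68.50 avg credits
  Math: 2 records, 5.40 total gpa, 79.00 avg credits
  Physics: 2 records, 5.72 total gpa, 88.00 avg credits
  Psychology: 1 records, 3.92 total gpa, 94.00 avg credits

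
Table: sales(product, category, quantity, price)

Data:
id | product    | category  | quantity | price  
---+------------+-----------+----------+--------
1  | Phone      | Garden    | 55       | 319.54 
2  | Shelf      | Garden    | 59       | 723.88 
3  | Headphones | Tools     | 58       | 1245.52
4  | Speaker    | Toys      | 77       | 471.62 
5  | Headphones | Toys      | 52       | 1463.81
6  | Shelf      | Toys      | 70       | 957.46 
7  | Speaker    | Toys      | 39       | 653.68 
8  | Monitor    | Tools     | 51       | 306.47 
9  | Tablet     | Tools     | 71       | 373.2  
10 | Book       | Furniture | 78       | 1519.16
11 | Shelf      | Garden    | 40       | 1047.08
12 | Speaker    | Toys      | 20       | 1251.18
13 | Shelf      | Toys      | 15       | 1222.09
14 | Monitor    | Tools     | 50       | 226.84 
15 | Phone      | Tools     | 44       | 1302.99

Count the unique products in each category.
SELECT category, COUNT(DISTINCT product)
FROM sales
GROUP BY category

Result:
  Furniture: 1 distinct
  Garden: 2 distinct
  Tools: 4 distinct
  Toys: 3 distinct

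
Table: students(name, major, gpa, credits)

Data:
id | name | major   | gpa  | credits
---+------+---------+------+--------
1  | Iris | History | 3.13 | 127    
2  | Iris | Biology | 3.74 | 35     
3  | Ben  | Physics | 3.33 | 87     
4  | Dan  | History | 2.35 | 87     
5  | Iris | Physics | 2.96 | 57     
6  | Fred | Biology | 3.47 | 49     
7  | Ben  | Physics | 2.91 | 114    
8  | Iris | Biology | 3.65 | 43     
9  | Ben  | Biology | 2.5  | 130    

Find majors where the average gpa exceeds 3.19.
SELECT major, AVG(gpa)
FROM students
GROUP BY major
HAVING AVG(gpa) > 3.19

Result:
  Biology: avg=3.34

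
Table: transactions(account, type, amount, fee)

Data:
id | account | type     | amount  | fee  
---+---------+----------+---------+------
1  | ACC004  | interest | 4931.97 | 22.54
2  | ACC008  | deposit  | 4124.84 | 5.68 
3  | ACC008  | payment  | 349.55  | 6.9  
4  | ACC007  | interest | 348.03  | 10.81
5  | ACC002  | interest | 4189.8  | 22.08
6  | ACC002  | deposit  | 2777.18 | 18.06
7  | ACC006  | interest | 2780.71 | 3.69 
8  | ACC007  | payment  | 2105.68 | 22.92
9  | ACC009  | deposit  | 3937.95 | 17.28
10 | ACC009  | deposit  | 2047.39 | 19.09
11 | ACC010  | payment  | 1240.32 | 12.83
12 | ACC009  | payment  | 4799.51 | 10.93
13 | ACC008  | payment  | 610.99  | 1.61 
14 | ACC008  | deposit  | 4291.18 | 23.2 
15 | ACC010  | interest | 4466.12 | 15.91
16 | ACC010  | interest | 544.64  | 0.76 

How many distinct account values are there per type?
SELECT type, COUNT(DISTINCT account)
FROM transactions
GROUP BY type

Result:
  deposit: 3 distinct
  interest: 5 distinct
  payment: 4 distinct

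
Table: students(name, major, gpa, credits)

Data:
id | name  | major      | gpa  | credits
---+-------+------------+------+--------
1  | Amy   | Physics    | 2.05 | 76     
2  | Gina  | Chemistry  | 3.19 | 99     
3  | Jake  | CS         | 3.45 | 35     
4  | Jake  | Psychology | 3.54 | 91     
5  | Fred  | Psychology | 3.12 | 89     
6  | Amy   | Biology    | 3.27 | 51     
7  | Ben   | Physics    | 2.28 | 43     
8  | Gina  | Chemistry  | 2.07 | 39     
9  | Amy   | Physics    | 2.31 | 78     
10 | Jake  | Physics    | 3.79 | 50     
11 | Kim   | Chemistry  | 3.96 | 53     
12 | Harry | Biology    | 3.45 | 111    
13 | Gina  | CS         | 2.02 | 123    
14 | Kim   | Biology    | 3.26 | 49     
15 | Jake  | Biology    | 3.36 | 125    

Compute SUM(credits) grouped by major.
SELECT major, SUM(credits) as result
FROM students
GROUP BY major

Result:
  Biology: 336
  CS: 158
  Chemistry: 191
  Physics: 247
  Psychology: 180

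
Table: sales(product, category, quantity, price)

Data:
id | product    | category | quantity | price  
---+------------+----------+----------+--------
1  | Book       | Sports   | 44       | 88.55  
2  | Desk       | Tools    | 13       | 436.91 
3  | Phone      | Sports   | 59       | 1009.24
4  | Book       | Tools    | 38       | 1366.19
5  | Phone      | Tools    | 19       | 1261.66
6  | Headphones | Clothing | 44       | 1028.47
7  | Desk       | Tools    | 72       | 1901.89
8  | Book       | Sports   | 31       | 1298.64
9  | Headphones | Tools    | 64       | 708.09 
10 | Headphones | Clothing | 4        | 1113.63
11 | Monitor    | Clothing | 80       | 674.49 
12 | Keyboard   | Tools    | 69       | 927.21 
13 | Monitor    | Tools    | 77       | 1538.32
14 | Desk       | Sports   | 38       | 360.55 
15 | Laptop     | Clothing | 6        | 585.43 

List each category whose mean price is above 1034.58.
SELECT category, AVG(price)
FROM sales
GROUP BY category
HAVING AVG(price) > 1034.58

Result:
  Tools: avg=1162.90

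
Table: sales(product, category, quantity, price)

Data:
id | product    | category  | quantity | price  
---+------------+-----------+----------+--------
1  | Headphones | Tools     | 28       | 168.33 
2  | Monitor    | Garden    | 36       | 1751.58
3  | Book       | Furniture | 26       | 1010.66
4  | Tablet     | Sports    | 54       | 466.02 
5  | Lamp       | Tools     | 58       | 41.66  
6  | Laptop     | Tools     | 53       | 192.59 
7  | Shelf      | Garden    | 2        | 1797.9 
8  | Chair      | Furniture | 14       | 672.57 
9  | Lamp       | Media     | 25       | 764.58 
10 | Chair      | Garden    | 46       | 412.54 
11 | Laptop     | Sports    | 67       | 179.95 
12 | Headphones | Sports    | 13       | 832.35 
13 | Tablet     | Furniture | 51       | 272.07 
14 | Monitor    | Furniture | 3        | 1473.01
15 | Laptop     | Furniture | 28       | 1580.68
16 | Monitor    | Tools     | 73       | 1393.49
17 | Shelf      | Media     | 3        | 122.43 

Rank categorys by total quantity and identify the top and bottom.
SELECT category, SUM(quantity)
FROM sales
GROUP BY category
ORDER BY SUM(quantity)

All groups:
  Media: 28
  Garden: 84
  Furniture: 122
  Sports: 134
  Tools: 212

Highest: Tools (212)
Lowest: Media (28)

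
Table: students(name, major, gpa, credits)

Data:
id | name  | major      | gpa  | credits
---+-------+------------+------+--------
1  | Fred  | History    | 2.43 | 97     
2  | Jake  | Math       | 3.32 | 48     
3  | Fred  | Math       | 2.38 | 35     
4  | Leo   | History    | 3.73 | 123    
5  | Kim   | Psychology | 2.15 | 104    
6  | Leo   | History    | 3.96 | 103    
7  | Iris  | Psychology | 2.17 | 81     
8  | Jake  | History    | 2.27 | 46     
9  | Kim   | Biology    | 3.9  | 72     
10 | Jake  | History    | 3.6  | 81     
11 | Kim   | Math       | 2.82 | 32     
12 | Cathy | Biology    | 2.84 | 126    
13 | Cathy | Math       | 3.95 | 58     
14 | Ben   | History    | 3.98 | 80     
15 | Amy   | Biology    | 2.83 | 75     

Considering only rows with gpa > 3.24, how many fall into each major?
SELECT major, COUNT(*)
FROM students
WHERE gpa > 3.24
GROUP BY major

Note: WHERE filters rows before grouping.

Result:
  Biology: 1
  History: 4
  Math: 2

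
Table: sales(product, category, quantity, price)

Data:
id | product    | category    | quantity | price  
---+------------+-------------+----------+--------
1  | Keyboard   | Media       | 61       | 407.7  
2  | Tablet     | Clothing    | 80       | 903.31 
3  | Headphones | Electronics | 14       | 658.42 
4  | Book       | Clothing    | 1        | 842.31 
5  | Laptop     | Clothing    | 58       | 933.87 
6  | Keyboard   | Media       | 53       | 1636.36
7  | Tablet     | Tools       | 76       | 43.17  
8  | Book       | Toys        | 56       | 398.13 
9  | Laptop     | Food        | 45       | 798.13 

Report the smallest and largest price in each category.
SELECT category, MIN(price), MAX(price)
FROM sales
GROUP BY category

Result:
  Clothing: min=842.31, max=933.87
  Electronics: min=658.42, max=658.42
  Food: min=798.13, max=798.13
  Media: min=407.70, max=1636.36
  Tools: min=43.17, max=43.17
  Toys: min=398.13, max=398.13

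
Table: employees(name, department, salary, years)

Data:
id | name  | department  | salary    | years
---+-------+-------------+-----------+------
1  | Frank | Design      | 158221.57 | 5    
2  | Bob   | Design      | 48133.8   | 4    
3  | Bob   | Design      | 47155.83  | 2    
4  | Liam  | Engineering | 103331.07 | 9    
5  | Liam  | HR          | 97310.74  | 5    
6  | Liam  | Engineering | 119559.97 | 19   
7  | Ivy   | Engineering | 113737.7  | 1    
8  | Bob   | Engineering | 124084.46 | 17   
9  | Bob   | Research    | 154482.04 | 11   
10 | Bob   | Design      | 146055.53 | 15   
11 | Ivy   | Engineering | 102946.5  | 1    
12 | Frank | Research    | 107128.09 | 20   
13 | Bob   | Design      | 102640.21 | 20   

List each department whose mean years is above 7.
SELECT department, AVG(years)
FROM employees
GROUP BY department
HAVING AVG(years) > 7

Result:
  Design: avg=9.20
  Engineering: avg=9.40
  Research: avg=15.50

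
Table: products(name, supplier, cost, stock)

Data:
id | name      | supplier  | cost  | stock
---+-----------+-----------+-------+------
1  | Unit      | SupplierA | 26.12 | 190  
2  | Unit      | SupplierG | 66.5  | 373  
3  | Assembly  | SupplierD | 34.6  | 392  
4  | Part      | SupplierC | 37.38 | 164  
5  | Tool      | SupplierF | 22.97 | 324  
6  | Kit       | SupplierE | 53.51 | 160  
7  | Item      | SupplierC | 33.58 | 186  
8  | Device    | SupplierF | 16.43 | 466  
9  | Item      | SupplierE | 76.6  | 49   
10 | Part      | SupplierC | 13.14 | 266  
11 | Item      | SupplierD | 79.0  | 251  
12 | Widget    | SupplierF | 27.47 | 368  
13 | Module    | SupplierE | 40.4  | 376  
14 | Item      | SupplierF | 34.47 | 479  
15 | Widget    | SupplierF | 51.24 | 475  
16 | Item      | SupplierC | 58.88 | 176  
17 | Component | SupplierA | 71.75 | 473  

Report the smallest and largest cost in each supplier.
SELECT supplier, MIN(cost), MAX(cost)
FROM products
GROUP BY supplier

Result:
  SupplierA: min=26.12, max=71.75
  SupplierC: min=13.14, max=58.88
  SupplierD: min=34.60, max=79.00
  SupplierE: min=40.40, max=76.60
  SupplierF: min=16.43, max=51.24
  SupplierG: min=66.50, max=66.50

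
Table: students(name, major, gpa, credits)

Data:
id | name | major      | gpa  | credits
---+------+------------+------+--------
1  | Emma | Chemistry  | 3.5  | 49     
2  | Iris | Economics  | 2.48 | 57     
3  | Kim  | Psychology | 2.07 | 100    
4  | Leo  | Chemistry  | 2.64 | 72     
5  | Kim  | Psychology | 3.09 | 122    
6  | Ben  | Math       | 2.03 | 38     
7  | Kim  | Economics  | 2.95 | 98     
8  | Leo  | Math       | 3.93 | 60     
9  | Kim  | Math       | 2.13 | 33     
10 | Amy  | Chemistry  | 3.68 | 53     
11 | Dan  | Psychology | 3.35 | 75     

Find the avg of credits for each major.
SELECT major, AVG(credits) as result
FROM students
GROUP BY major

Result:
  Chemistry: 58.00
  Economics: 77.50
  Math: 43.67
  Psychology: 99.00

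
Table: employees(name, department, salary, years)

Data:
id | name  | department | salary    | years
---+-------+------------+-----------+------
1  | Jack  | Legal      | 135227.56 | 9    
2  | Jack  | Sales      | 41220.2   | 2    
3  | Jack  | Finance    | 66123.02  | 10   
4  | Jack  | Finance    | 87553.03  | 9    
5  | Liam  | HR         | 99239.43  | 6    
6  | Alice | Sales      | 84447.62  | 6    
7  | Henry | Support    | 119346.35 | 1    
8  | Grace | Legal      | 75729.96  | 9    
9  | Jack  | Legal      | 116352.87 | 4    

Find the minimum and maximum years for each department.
SELECT department, MIN(years), MAX(years)
FROM employees
GROUP BY department

Result:
  Finance: min=9, max=10
  HR: min=6, max=6
  Legal: min=4, max=9
  Sales: min=2, max=6
  Support: min=1, max=1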